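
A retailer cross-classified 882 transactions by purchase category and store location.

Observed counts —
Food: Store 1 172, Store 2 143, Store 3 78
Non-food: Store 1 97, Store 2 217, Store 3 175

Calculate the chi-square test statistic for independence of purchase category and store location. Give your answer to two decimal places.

Row totals: 393, 489. Column totals: 269, 360, 253. Grand total N = 882.
Expected counts (row total × column total / N):
  Food, Store 1: 393×269/882 = 119.861
  Food, Store 2: 393×360/882 = 160.408
  Food, Store 3: 393×253/882 = 112.731
  Non-food, Store 1: 489×269/882 = 149.139
  Non-food, Store 2: 489×360/882 = 199.592
  Non-food, Store 3: 489×253/882 = 140.269
Contributions (O − E)²/E:
  (172 − 119.861)²/119.861 = 22.6802
  (143 − 160.408)²/160.408 = 1.8892
  (78 − 112.731)²/112.731 = 10.7002
  (97 − 149.139)²/149.139 = 18.2278
  (217 − 199.592)²/199.592 = 1.5183
  (175 − 140.269)²/140.269 = 8.5995
χ² = 22.6802 + 1.8892 + 10.7002 + 18.2278 + 1.5183 + 8.5995 = 63.62

63.62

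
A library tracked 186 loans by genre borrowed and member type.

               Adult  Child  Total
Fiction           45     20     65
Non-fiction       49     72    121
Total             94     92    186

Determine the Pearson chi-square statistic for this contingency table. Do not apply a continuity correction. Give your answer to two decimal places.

13.97

Grand total N = 186.
Expected counts (row total × column total / N):
  Fiction, Adult: 65×94/186 = 32.849
  Fiction, Child: 65×92/186 = 32.151
  Non-fiction, Adult: 121×94/186 = 61.151
  Non-fiction, Child: 121×92/186 = 59.849
Contributions (O − E)²/E:
  (45 − 32.849)²/32.849 = 4.4947
  (20 − 32.151)²/32.151 = 4.5923
  (49 − 61.151)²/61.151 = 2.4145
  (72 − 59.849)²/59.849 = 2.4670
χ² = 4.4947 + 4.5923 + 2.4145 + 2.4670 = 13.97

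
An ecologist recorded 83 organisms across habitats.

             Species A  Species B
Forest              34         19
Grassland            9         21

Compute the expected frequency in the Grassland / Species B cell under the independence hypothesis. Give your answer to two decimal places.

Row total (Grassland) = 30; column total (Species B) = 40; grand total N = 83.
Expected count = (row total × column total) / N = 30 × 40 / 83 = 14.46.

14.46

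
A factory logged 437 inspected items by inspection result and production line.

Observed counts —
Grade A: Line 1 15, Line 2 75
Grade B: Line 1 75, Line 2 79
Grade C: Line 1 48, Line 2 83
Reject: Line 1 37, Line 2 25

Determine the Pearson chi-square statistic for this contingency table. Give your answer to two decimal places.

Row totals: 90, 154, 131, 62. Column totals: 175, 262. Grand total N = 437.
Expected counts (row total × column total / N):
  Grade A, Line 1: 90×175/437 = 36.041
  Grade A, Line 2: 90×262/437 = 53.959
  Grade B, Line 1: 154×175/437 = 61.670
  Grade B, Line 2: 154×262/437 = 92.330
  Grade C, Line 1: 131×175/437 = 52.460
  Grade C, Line 2: 131×262/437 = 78.540
  Reject, Line 1: 62×175/437 = 24.828
  Reject, Line 2: 62×262/437 = 37.172
Contributions (O − E)²/E:
  (15 − 36.041)²/36.041 = 12.2839
  (75 − 53.959)²/53.959 = 8.2048
  (75 − 61.670)²/61.670 = 2.8813
  (79 − 92.330)²/92.330 = 1.9245
  (48 − 52.460)²/52.460 = 0.3792
  (83 − 78.540)²/78.540 = 0.2533
  (37 − 24.828)²/24.828 = 5.9674
  (25 − 37.172)²/37.172 = 3.9857
χ² = 12.2839 + 8.2048 + 2.8813 + 1.9245 + 0.3792 + 0.2533 + 5.9674 + 3.9857 = 35.88

35.88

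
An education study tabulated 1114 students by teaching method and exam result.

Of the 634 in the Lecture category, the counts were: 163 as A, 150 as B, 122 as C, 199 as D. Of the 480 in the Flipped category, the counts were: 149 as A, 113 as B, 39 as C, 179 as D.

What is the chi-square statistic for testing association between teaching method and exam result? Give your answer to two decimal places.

28.94

Row totals: 634, 480. Column totals: 312, 263, 161, 378. Grand total N = 1114.
Expected counts (row total × column total / N):
  Lecture, A: 634×312/1114 = 177.5655
  Lecture, B: 634×263/1114 = 149.6786
  Lecture, C: 634×161/1114 = 91.6284
  Lecture, D: 634×378/1114 = 215.1275
  Flipped, A: 480×312/1114 = 134.4345
  Flipped, B: 480×263/1114 = 113.3214
  Flipped, C: 480×161/1114 = 69.3716
  Flipped, D: 480×378/1114 = 162.8725
Contributions (O − E)²/E:
  (163 − 177.5655)²/177.5655 = 1.1948
  (150 − 149.6786)²/149.6786 = 0.0007
  (122 − 91.6284)²/91.6284 = 10.0671
  (199 − 215.1275)²/215.1275 = 1.2090
  (149 − 134.4345)²/134.4345 = 1.5781
  (113 − 113.3214)²/113.3214 = 0.0009
  (39 − 69.3716)²/69.3716 = 13.2970
  (179 − 162.8725)²/162.8725 = 1.5969
χ² = 1.1948 + 0.0007 + 10.0671 + 1.2090 + 1.5781 + 0.0009 + 13.2970 + 1.5969 = 28.94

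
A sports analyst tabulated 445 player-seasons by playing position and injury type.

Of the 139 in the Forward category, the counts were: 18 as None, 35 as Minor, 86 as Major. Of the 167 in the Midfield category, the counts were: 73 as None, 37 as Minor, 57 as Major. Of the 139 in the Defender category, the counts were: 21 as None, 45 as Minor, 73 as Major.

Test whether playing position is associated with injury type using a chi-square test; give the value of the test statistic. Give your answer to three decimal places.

52.445

Row totals: 139, 167, 139. Column totals: 112, 117, 216. Grand total N = 445.
Expected counts (row total × column total / N):
  Forward, None: 139×112/445 = 34.9843
  Forward, Minor: 139×117/445 = 36.5461
  Forward, Major: 139×216/445 = 67.4697
  Midfield, None: 167×112/445 = 42.0315
  Midfield, Minor: 167×117/445 = 43.9079
  Midfield, Major: 167×216/445 = 81.0607
  Defender, None: 139×112/445 = 34.9843
  Defender, Minor: 139×117/445 = 36.5461
  Defender, Major: 139×216/445 = 67.4697
Contributions (O − E)²/E:
  (18 − 34.9843)²/34.9843 = 8.2456
  (35 − 36.5461)²/36.5461 = 0.0654
  (86 − 67.4697)²/67.4697 = 5.0893
  (73 − 42.0315)²/42.0315 = 22.8174
  (37 − 43.9079)²/43.9079 = 1.0868
  (57 − 81.0607)²/81.0607 = 7.1418
  (21 − 34.9843)²/34.9843 = 5.5900
  (45 − 36.5461)²/36.5461 = 1.9556
  (73 − 67.4697)²/67.4697 = 0.4533
χ² = 8.2456 + 0.0654 + 5.0893 + 22.8174 + 1.0868 + 7.1418 + 5.5900 + 1.9556 + 0.4533 = 52.445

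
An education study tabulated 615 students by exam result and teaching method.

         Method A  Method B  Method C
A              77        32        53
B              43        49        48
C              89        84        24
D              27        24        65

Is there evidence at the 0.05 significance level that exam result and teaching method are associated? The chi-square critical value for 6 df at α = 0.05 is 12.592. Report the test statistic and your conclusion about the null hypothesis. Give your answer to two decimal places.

Row totals: 162, 140, 197, 116. Column totals: 236, 189, 190. Grand total N = 615.
Expected counts (row total × column total / N):
  A, Method A: 162×236/615 = 62.166
  A, Method B: 162×189/615 = 49.785
  A, Method C: 162×190/615 = 50.049
  B, Method A: 140×236/615 = 53.724
  B, Method B: 140×189/615 = 43.024
  B, Method C: 140×190/615 = 43.252
  C, Method A: 197×236/615 = 75.597
  C, Method B: 197×189/615 = 60.541
  C, Method C: 197×190/615 = 60.862
  D, Method A: 116×236/615 = 44.514
  D, Method B: 116×189/615 = 35.649
  D, Method C: 116×190/615 = 35.837
Contributions (O − E)²/E:
  (77 − 62.166)²/62.166 = 3.5397
  (32 − 49.785)²/49.785 = 6.3534
  (53 − 50.049)²/50.049 = 0.1740
  (43 − 53.724)²/53.724 = 2.1406
  (49 − 43.024)²/43.024 = 0.8301
  (48 − 43.252)²/43.252 = 0.5212
  (89 − 75.597)²/75.597 = 2.3763
  (84 − 60.541)²/60.541 = 9.0901
  (24 − 60.862)²/60.862 = 22.3260
  (27 − 44.514)²/44.514 = 6.8909
  (24 − 35.649)²/35.649 = 3.8065
  (65 − 35.837)²/35.837 = 23.7319
χ² = 3.5397 + 6.3534 + 0.1740 + 2.1406 + 0.8301 + 0.5212 + 2.3763 + 9.0901 + 22.3260 + 6.8909 + 3.8065 + 23.7319 = 81.78
df = (4−1)(3−1) = 6. Since 81.78 > 12.592, reject the null hypothesis of independence at α = 0.05.

81.78; reject H₀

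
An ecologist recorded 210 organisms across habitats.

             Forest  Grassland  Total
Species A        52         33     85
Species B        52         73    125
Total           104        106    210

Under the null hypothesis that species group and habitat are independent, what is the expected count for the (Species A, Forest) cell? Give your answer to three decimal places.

Row total (Species A) = 85; column total (Forest) = 104; grand total N = 210.
Expected count = (row total × column total) / N = 85 × 104 / 210 = 42.095.

42.095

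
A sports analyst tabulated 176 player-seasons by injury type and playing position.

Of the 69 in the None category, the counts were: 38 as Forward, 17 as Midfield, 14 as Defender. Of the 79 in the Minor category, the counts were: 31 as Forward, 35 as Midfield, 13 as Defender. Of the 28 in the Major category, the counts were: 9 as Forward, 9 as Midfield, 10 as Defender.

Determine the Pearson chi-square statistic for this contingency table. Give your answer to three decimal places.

Row totals: 69, 79, 28. Column totals: 78, 61, 37. Grand total N = 176.
Expected counts (row total × column total / N):
  None, Forward: 69×78/176 = 30.5795
  None, Midfield: 69×61/176 = 23.9148
  None, Defender: 69×37/176 = 14.5057
  Minor, Forward: 79×78/176 = 35.0114
  Minor, Midfield: 79×61/176 = 27.3807
  Minor, Defender: 79×37/176 = 16.6080
  Major, Forward: 28×78/176 = 12.4091
  Major, Midfield: 28×61/176 = 9.7045
  Major, Defender: 28×37/176 = 5.8864
Contributions (O − E)²/E:
  (38 − 30.5795)²/30.5795 = 1.8007
  (17 − 23.9148)²/23.9148 = 1.9994
  (14 − 14.5057)²/14.5057 = 0.0176
  (31 − 35.0114)²/35.0114 = 0.4596
  (35 − 27.3807)²/27.3807 = 2.1202
  (13 − 16.6080)²/16.6080 = 0.7838
  (9 − 12.4091)²/12.4091 = 0.9366
  (9 − 9.7045)²/9.7045 = 0.0511
  (10 − 5.8864)²/5.8864 = 2.8747
χ² = 1.8007 + 1.9994 + 0.0176 + 0.4596 + 2.1202 + 0.7838 + 0.9366 + 0.0511 + 2.8747 = 11.044

11.044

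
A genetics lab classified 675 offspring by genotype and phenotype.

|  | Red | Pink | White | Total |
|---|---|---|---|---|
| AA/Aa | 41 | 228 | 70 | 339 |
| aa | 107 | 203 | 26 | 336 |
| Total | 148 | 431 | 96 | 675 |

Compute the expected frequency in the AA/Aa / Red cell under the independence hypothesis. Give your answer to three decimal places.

74.329

Row total (AA/Aa) = 339; column total (Red) = 148; grand total N = 675.
Expected count = (row total × column total) / N = 339 × 148 / 675 = 74.329.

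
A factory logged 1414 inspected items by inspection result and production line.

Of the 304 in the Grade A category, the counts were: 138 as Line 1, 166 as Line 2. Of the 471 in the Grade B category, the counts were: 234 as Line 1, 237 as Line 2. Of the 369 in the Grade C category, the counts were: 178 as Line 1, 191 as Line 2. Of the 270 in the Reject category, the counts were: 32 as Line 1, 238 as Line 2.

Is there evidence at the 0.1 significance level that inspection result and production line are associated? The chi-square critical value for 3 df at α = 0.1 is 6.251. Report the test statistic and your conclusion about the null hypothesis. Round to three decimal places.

Row totals: 304, 471, 369, 270. Column totals: 582, 832. Grand total N = 1414.
Expected counts (row total × column total / N):
  Grade A, Line 1: 304×582/1414 = 125.1259
  Grade A, Line 2: 304×832/1414 = 178.8741
  Grade B, Line 1: 471×582/1414 = 193.8628
  Grade B, Line 2: 471×832/1414 = 277.1372
  Grade C, Line 1: 369×582/1414 = 151.8798
  Grade C, Line 2: 369×832/1414 = 217.1202
  Reject, Line 1: 270×582/1414 = 111.1315
  Reject, Line 2: 270×832/1414 = 158.8685
Contributions (O − E)²/E:
  (138 − 125.1259)²/125.1259 = 1.3246
  (166 − 178.8741)²/178.8741 = 0.9266
  (234 − 193.8628)²/193.8628 = 8.3100
  (237 − 277.1372)²/277.1372 = 5.8130
  (178 − 151.8798)²/151.8798 = 4.4921
  (191 − 217.1202)²/217.1202 = 3.1423
  (32 − 111.1315)²/111.1315 = 56.3458
  (238 − 158.8685)²/158.8685 = 39.4150
χ² = 1.3246 + 0.9266 + 8.3100 + 5.8130 + 4.4921 + 3.1423 + 56.3458 + 39.4150 = 119.769
df = (4−1)(2−1) = 3. Since 119.769 > 6.251, reject the null hypothesis of independence at α = 0.1.

119.769; reject H₀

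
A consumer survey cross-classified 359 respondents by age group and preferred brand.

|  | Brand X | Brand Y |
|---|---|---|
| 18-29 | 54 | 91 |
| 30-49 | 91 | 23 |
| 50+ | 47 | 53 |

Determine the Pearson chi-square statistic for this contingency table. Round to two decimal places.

48.86

Row totals: 145, 114, 100. Column totals: 192, 167. Grand total N = 359.
Expected counts (row total × column total / N):
  18-29, Brand X: 145×192/359 = 77.549
  18-29, Brand Y: 145×167/359 = 67.451
  30-49, Brand X: 114×192/359 = 60.969
  30-49, Brand Y: 114×167/359 = 53.031
  50+, Brand X: 100×192/359 = 53.482
  50+, Brand Y: 100×167/359 = 46.518
Contributions (O − E)²/E:
  (54 − 77.549)²/77.549 = 7.1510
  (91 − 67.451)²/67.451 = 8.2216
  (91 − 60.969)²/60.969 = 14.7921
  (23 − 53.031)²/53.031 = 17.0063
  (47 − 53.482)²/53.482 = 0.7856
  (53 − 46.518)²/46.518 = 0.9032
χ² = 7.1510 + 8.2216 + 14.7921 + 17.0063 + 0.7856 + 0.9032 = 48.86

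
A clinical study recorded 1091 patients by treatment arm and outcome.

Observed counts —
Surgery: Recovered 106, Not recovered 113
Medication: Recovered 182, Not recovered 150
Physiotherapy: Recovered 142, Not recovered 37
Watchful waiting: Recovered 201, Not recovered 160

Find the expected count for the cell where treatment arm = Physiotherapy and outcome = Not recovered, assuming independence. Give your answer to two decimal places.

Row total (Physiotherapy) = 179; column total (Not recovered) = 460; grand total N = 1091.
Expected count = (row total × column total) / N = 179 × 460 / 1091 = 75.47.

75.47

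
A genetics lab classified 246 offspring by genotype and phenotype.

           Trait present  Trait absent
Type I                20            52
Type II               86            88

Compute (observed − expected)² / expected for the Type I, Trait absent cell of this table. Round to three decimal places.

Row total (Type I) = 72; column total (Trait absent) = 140; N = 246.
Expected count E = 72 × 140 / 246 = 40.9756.
Contribution = (O − E)²/E = (52 − 40.9756)² / 40.9756 = 2.966.

2.966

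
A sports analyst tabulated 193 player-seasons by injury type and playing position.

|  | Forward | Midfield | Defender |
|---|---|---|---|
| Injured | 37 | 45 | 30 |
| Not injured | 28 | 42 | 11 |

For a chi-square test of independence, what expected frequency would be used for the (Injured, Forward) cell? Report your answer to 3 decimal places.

Row total (Injured) = 112; column total (Forward) = 65; grand total N = 193.
Expected count = (row total × column total) / N = 112 × 65 / 193 = 37.720.

37.720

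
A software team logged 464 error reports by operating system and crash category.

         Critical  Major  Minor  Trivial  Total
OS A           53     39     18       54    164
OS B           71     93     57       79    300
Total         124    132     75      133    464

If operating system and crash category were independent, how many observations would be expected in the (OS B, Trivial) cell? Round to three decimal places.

85.991

Row total (OS B) = 300; column total (Trivial) = 133; grand total N = 464.
Expected count = (row total × column total) / N = 300 × 133 / 464 = 85.991.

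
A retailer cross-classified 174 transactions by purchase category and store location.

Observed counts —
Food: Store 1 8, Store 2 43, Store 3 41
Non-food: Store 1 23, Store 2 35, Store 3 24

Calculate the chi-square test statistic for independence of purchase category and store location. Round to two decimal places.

Row totals: 92, 82. Column totals: 31, 78, 65. Grand total N = 174.
Expected counts (row total × column total / N):
  Food, Store 1: 92×31/174 = 16.3908
  Food, Store 2: 92×78/174 = 41.2414
  Food, Store 3: 92×65/174 = 34.3678
  Non-food, Store 1: 82×31/174 = 14.6092
  Non-food, Store 2: 82×78/174 = 36.7586
  Non-food, Store 3: 82×65/174 = 30.6322
Contributions (O − E)²/E:
  (8 − 16.3908)²/16.3908 = 4.2954
  (43 − 41.2414)²/41.2414 = 0.0750
  (41 − 34.3678)²/34.3678 = 1.2799
  (23 − 14.6092)²/14.6092 = 4.8193
  (35 − 36.7586)²/36.7586 = 0.0841
  (24 − 30.6322)²/30.6322 = 1.4359
χ² = 4.2954 + 0.0750 + 1.2799 + 4.8193 + 0.0841 + 1.4359 = 11.99

11.99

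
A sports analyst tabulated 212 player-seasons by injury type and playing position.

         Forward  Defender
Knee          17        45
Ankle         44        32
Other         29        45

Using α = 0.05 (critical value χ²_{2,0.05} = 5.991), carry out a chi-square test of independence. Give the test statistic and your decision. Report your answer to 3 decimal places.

13.476; reject H₀

Row totals: 62, 76, 74. Column totals: 90, 122. Grand total N = 212.
Expected counts (row total × column total / N):
  Knee, Forward: 62×90/212 = 26.3208
  Knee, Defender: 62×122/212 = 35.6792
  Ankle, Forward: 76×90/212 = 32.2642
  Ankle, Defender: 76×122/212 = 43.7358
  Other, Forward: 74×90/212 = 31.4151
  Other, Defender: 74×122/212 = 42.5849
Contributions (O − E)²/E:
  (17 − 26.3208)²/26.3208 = 3.3007
  (45 − 35.6792)²/35.6792 = 2.4350
  (44 − 32.2642)²/32.2642 = 4.2688
  (32 − 43.7358)²/43.7358 = 3.1491
  (29 − 31.4151)²/31.4151 = 0.1857
  (45 − 42.5849)²/42.5849 = 0.1370
χ² = 3.3007 + 2.4350 + 4.2688 + 3.1491 + 0.1857 + 0.1370 = 13.476
df = (3−1)(2−1) = 2. Since 13.476 > 5.991, reject the null hypothesis of independence at α = 0.05.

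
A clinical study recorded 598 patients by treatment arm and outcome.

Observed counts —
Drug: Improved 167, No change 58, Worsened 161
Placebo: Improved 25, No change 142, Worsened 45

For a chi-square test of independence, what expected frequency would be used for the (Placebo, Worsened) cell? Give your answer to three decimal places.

Row total (Placebo) = 212; column total (Worsened) = 206; grand total N = 598.
Expected count = (row total × column total) / N = 212 × 206 / 598 = 73.030.

73.030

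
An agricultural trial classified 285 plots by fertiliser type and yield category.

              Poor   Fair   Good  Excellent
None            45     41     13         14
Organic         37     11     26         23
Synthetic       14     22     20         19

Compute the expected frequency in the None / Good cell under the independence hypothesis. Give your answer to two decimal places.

23.39

Row total (None) = 113; column total (Good) = 59; grand total N = 285.
Expected count = (row total × column total) / N = 113 × 59 / 285 = 23.39.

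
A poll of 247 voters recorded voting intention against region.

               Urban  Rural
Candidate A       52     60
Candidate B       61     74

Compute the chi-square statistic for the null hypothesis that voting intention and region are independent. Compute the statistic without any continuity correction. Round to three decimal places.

Row totals: 112, 135. Column totals: 113, 134. Grand total N = 247.
Expected counts (row total × column total / N):
  Candidate A, Urban: 112×113/247 = 51.2389
  Candidate A, Rural: 112×134/247 = 60.7611
  Candidate B, Urban: 135×113/247 = 61.7611
  Candidate B, Rural: 135×134/247 = 73.2389
Contributions (O − E)²/E:
  (52 − 51.2389)²/51.2389 = 0.0113
  (60 − 60.7611)²/60.7611 = 0.0095
  (61 − 61.7611)²/61.7611 = 0.0094
  (74 − 73.2389)²/73.2389 = 0.0079
χ² = 0.0113 + 0.0095 + 0.0094 + 0.0079 = 0.038

0.038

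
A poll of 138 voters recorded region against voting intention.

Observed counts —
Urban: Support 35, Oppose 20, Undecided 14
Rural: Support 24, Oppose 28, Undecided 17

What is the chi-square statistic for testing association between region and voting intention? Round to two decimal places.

Row totals: 69, 69. Column totals: 59, 48, 31. Grand total N = 138.
Expected counts (row total × column total / N):
  Urban, Support: 69×59/138 = 29.500
  Urban, Oppose: 69×48/138 = 24.000
  Urban, Undecided: 69×31/138 = 15.500
  Rural, Support: 69×59/138 = 29.500
  Rural, Oppose: 69×48/138 = 24.000
  Rural, Undecided: 69×31/138 = 15.500
Contributions (O − E)²/E:
  (35 − 29.500)²/29.500 = 1.0254
  (20 − 24.000)²/24.000 = 0.6667
  (14 − 15.500)²/15.500 = 0.1452
  (24 − 29.500)²/29.500 = 1.0254
  (28 − 24.000)²/24.000 = 0.6667
  (17 − 15.500)²/15.500 = 0.1452
χ² = 1.0254 + 0.6667 + 0.1452 + 1.0254 + 0.6667 + 0.1452 = 3.67

3.67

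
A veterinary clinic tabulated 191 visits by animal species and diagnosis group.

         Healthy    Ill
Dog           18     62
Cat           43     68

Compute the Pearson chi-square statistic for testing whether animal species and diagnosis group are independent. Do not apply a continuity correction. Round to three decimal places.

Row totals: 80, 111. Column totals: 61, 130. Grand total N = 191.
Expected counts (row total × column total / N):
  Dog, Healthy: 80×61/191 = 25.5497
  Dog, Ill: 80×130/191 = 54.4503
  Cat, Healthy: 111×61/191 = 35.4503
  Cat, Ill: 111×130/191 = 75.5497
Contributions (O − E)²/E:
  (18 − 25.5497)²/25.5497 = 2.2309
  (62 − 54.4503)²/54.4503 = 1.0468
  (43 − 35.4503)²/35.4503 = 1.6078
  (68 − 75.5497)²/75.5497 = 0.7544
χ² = 2.2309 + 1.0468 + 1.6078 + 0.7544 = 5.640

5.640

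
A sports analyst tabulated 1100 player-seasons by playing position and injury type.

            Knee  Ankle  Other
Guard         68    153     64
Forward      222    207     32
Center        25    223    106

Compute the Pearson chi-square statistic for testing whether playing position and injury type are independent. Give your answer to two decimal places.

Row totals: 285, 461, 354. Column totals: 315, 583, 202. Grand total N = 1100.
Expected counts (row total × column total / N):
  Guard, Knee: 285×315/1100 = 81.614
  Guard, Ankle: 285×583/1100 = 151.050
  Guard, Other: 285×202/1100 = 52.336
  Forward, Knee: 461×315/1100 = 132.014
  Forward, Ankle: 461×583/1100 = 244.330
  Forward, Other: 461×202/1100 = 84.656
  Center, Knee: 354×315/1100 = 101.373
  Center, Ankle: 354×583/1100 = 187.620
  Center, Other: 354×202/1100 = 65.007
Contributions (O − E)²/E:
  (68 − 81.614)²/81.614 = 2.2709
  (153 − 151.050)²/151.050 = 0.0252
  (64 − 52.336)²/52.336 = 2.5995
  (222 − 132.014)²/132.014 = 61.3380
  (207 − 244.330)²/244.330 = 5.7035
  (32 − 84.656)²/84.656 = 32.7520
  (25 − 101.373)²/101.373 = 57.5383
  (223 − 187.620)²/187.620 = 6.6717
  (106 − 65.007)²/65.007 = 25.8499
χ² = 2.2709 + 0.0252 + 2.5995 + 61.3380 + 5.7035 + 32.7520 + 57.5383 + 6.6717 + 25.8499 = 194.75

194.75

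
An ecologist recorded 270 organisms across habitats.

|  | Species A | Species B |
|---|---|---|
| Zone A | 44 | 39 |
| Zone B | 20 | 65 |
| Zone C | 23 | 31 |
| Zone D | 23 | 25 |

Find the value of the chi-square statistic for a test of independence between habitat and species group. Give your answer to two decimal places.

16.71

Row totals: 83, 85, 54, 48. Column totals: 110, 160. Grand total N = 270.
Expected counts (row total × column total / N):
  Zone A, Species A: 83×110/270 = 33.815
  Zone A, Species B: 83×160/270 = 49.185
  Zone B, Species A: 85×110/270 = 34.630
  Zone B, Species B: 85×160/270 = 50.370
  Zone C, Species A: 54×110/270 = 22.000
  Zone C, Species B: 54×160/270 = 32.000
  Zone D, Species A: 48×110/270 = 19.556
  Zone D, Species B: 48×160/270 = 28.444
Contributions (O − E)²/E:
  (44 − 33.815)²/33.815 = 3.0677
  (39 − 49.185)²/49.185 = 2.1091
  (20 − 34.630)²/34.630 = 6.1807
  (65 − 50.370)²/50.370 = 4.2493
  (23 − 22.000)²/22.000 = 0.0455
  (31 − 32.000)²/32.000 = 0.0313
  (23 − 19.556)²/19.556 = 0.6065
  (25 − 28.444)²/28.444 = 0.4170
χ² = 3.0677 + 2.1091 + 6.1807 + 4.2493 + 0.0455 + 0.0313 + 0.6065 + 0.4170 = 16.71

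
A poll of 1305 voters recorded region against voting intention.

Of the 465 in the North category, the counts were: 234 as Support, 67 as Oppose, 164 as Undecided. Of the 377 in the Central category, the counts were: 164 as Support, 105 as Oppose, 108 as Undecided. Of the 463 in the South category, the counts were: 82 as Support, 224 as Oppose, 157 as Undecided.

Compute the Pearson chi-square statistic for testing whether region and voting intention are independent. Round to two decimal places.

165.92

Row totals: 465, 377, 463. Column totals: 480, 396, 429. Grand total N = 1305.
Expected counts (row total × column total / N):
  North, Support: 465×480/1305 = 171.034
  North, Oppose: 465×396/1305 = 141.103
  North, Undecided: 465×429/1305 = 152.862
  Central, Support: 377×480/1305 = 138.667
  Central, Oppose: 377×396/1305 = 114.400
  Central, Undecided: 377×429/1305 = 123.933
  South, Support: 463×480/1305 = 170.299
  South, Oppose: 463×396/1305 = 140.497
  South, Undecided: 463×429/1305 = 152.205
Contributions (O − E)²/E:
  (234 − 171.034)²/171.034 = 23.1809
  (67 − 141.103)²/141.103 = 38.9166
  (164 − 152.862)²/152.862 = 0.8115
  (164 − 138.667)²/138.667 = 4.6281
  (105 − 114.400)²/114.400 = 0.7724
  (108 − 123.933)²/123.933 = 2.0484
  (82 − 170.299)²/170.299 = 45.7825
  (224 − 140.497)²/140.497 = 49.6292
  (157 − 152.205)²/152.205 = 0.1511
χ² = 23.1809 + 38.9166 + 0.8115 + 4.6281 + 0.7724 + 2.0484 + 45.7825 + 49.6292 + 0.1511 = 165.92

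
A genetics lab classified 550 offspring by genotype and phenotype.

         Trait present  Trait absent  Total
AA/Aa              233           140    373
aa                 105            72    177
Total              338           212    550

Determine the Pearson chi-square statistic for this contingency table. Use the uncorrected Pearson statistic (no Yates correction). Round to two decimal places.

0.50

Grand total N = 550.
Expected counts (row total × column total / N):
  AA/Aa, Trait present: 373×338/550 = 229.225
  AA/Aa, Trait absent: 373×212/550 = 143.775
  aa, Trait present: 177×338/550 = 108.775
  aa, Trait absent: 177×212/550 = 68.225
Contributions (O − E)²/E:
  (233 − 229.225)²/229.225 = 0.0622
  (140 − 143.775)²/143.775 = 0.0991
  (105 − 108.775)²/108.775 = 0.1310
  (72 − 68.225)²/68.225 = 0.2089
χ² = 0.0622 + 0.0991 + 0.1310 + 0.2089 = 0.50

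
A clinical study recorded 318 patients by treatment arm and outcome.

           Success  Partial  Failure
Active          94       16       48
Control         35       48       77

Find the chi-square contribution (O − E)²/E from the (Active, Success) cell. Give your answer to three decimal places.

13.954

Row total (Active) = 158; column total (Success) = 129; N = 318.
Expected count E = 158 × 129 / 318 = 64.0943.
Contribution = (O − E)²/E = (94 − 64.0943)² / 64.0943 = 13.954.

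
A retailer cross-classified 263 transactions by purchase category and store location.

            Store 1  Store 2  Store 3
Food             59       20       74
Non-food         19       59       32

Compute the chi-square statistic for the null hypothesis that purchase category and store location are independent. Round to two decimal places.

50.73

Row totals: 153, 110. Column totals: 78, 79, 106. Grand total N = 263.
Expected counts (row total × column total / N):
  Food, Store 1: 153×78/263 = 45.376
  Food, Store 2: 153×79/263 = 45.958
  Food, Store 3: 153×106/263 = 61.665
  Non-food, Store 1: 110×78/263 = 32.624
  Non-food, Store 2: 110×79/263 = 33.042
  Non-food, Store 3: 110×106/263 = 44.335
Contributions (O − E)²/E:
  (59 − 45.376)²/45.376 = 4.0906
  (20 − 45.958)²/45.958 = 14.6616
  (74 − 61.665)²/61.665 = 2.4674
  (19 − 32.624)²/32.624 = 5.6895
  (59 − 33.042)²/33.042 = 20.3928
  (32 − 44.335)²/44.335 = 3.4319
χ² = 4.0906 + 14.6616 + 2.4674 + 5.6895 + 20.3928 + 3.4319 = 50.73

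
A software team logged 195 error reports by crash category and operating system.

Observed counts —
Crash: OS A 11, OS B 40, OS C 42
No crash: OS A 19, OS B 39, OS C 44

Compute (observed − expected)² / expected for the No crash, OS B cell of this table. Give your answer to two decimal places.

Row total (No crash) = 102; column total (OS B) = 79; N = 195.
Expected count E = 102 × 79 / 195 = 41.323.
Contribution = (O − E)²/E = (39 − 41.323)² / 41.323 = 0.13.

0.13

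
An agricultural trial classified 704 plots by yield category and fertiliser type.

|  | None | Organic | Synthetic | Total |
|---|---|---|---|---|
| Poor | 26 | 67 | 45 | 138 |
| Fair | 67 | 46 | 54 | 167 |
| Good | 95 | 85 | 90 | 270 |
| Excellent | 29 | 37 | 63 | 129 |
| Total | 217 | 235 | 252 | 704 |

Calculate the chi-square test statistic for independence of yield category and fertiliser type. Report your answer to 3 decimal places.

Grand total N = 704.
Expected counts (row total × column total / N):
  Poor, None: 138×217/704 = 42.5369
  Poor, Organic: 138×235/704 = 46.0653
  Poor, Synthetic: 138×252/704 = 49.3977
  Fair, None: 167×217/704 = 51.4759
  Fair, Organic: 167×235/704 = 55.7457
  Fair, Synthetic: 167×252/704 = 59.7784
  Good, None: 270×217/704 = 83.2244
  Good, Organic: 270×235/704 = 90.1278
  Good, Synthetic: 270×252/704 = 96.6477
  Excellent, None: 129×217/704 = 39.7628
  Excellent, Organic: 129×235/704 = 43.0611
  Excellent, Synthetic: 129×252/704 = 46.1761
Contributions (O − E)²/E:
  (26 − 42.5369)²/42.5369 = 6.4290
  (67 − 46.0653)²/46.0653 = 9.5139
  (45 − 49.3977)²/49.3977 = 0.3915
  (67 − 51.4759)²/51.4759 = 4.6818
  (46 − 55.7457)²/55.7457 = 1.7038
  (54 − 59.7784)²/59.7784 = 0.5586
  (95 − 83.2244)²/83.2244 = 1.6662
  (85 − 90.1278)²/90.1278 = 0.2917
  (90 − 96.6477)²/96.6477 = 0.4572
  (29 − 39.7628)²/39.7628 = 2.9132
  (37 − 43.0611)²/43.0611 = 0.8531
  (63 − 46.1761)²/46.1761 = 6.1297
χ² = 6.4290 + 9.5139 + 0.3915 + 4.6818 + 1.7038 + 0.5586 + 1.6662 + 0.2917 + 0.4572 + 2.9132 + 0.8531 + 6.1297 = 35.590

35.590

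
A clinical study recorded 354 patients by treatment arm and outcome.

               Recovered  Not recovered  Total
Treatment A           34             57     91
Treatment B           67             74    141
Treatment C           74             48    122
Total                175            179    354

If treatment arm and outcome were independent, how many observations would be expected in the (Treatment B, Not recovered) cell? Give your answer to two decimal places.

Row total (Treatment B) = 141; column total (Not recovered) = 179; grand total N = 354.
Expected count = (row total × column total) / N = 141 × 179 / 354 = 71.30.

71.30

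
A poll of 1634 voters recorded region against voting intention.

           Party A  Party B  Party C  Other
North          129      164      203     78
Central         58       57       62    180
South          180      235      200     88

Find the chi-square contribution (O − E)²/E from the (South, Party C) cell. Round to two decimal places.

0.00

Row total (South) = 703; column total (Party C) = 465; N = 1634.
Expected count E = 703 × 465 / 1634 = 200.0581.
Contribution = (O − E)²/E = (200 − 200.0581)² / 200.0581 = 0.00.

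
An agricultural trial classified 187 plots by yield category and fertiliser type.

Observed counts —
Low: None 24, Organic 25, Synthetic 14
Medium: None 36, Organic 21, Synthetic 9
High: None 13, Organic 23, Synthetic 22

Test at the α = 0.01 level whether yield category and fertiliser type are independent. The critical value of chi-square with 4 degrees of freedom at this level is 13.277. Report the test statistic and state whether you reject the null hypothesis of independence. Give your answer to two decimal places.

16.61; reject H₀

Row totals: 63, 66, 58. Column totals: 73, 69, 45. Grand total N = 187.
Expected counts (row total × column total / N):
  Low, None: 63×73/187 = 24.594
  Low, Organic: 63×69/187 = 23.246
  Low, Synthetic: 63×45/187 = 15.160
  Medium, None: 66×73/187 = 25.765
  Medium, Organic: 66×69/187 = 24.353
  Medium, Synthetic: 66×45/187 = 15.882
  High, None: 58×73/187 = 22.642
  High, Organic: 58×69/187 = 21.401
  High, Synthetic: 58×45/187 = 13.957
Contributions (O − E)²/E:
  (24 − 24.594)²/24.594 = 0.0143
  (25 − 23.246)²/23.246 = 0.1323
  (14 − 15.160)²/15.160 = 0.0888
  (36 − 25.765)²/25.765 = 4.0658
  (21 − 24.353)²/24.353 = 0.4617
  (9 − 15.882)²/15.882 = 2.9821
  (13 − 22.642)²/22.642 = 4.1060
  (23 − 21.401)²/21.401 = 0.1195
  (22 − 13.957)²/13.957 = 4.6349
χ² = 0.0143 + 0.1323 + 0.0888 + 4.0658 + 0.4617 + 2.9821 + 4.1060 + 0.1195 + 4.6349 = 16.61
df = (3−1)(3−1) = 4. Since 16.61 > 13.277, reject the null hypothesis of independence at α = 0.01.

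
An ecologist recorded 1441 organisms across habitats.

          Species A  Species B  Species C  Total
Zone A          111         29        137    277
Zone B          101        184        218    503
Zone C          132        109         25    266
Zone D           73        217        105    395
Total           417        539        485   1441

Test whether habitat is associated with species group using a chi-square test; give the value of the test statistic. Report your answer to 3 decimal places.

Grand total N = 1441.
Expected counts (row total × column total / N):
  Zone A, Species A: 277×417/1441 = 80.1589
  Zone A, Species B: 277×539/1441 = 103.6107
  Zone A, Species C: 277×485/1441 = 93.2304
  Zone B, Species A: 503×417/1441 = 145.5593
  Zone B, Species B: 503×539/1441 = 188.1450
  Zone B, Species C: 503×485/1441 = 169.2956
  Zone C, Species A: 266×417/1441 = 76.9757
  Zone C, Species B: 266×539/1441 = 99.4962
  Zone C, Species C: 266×485/1441 = 89.5281
  Zone D, Species A: 395×417/1441 = 114.3060
  Zone D, Species B: 395×539/1441 = 147.7481
  Zone D, Species C: 395×485/1441 = 132.9459
Contributions (O − E)²/E:
  (111 − 80.1589)²/80.1589 = 11.8661
  (29 − 103.6107)²/103.6107 = 53.7276
  (137 − 93.2304)²/93.2304 = 20.5489
  (101 − 145.5593)²/145.5593 = 13.6407
  (184 − 188.1450)²/188.1450 = 0.0913
  (218 − 169.2956)²/169.2956 = 14.0117
  (132 − 76.9757)²/76.9757 = 39.3328
  (109 − 99.4962)²/99.4962 = 0.9078
  (25 − 89.5281)²/89.5281 = 46.5091
  (73 − 114.3060)²/114.3060 = 14.9265
  (217 − 147.7481)²/147.7481 = 32.4595
  (105 − 132.9459)²/132.9459 = 5.8744
χ² = 11.8661 + 53.7276 + 20.5489 + 13.6407 + 0.0913 + 14.0117 + 39.3328 + 0.9078 + 46.5091 + 14.9265 + 32.4595 + 5.8744 = 253.896

253.896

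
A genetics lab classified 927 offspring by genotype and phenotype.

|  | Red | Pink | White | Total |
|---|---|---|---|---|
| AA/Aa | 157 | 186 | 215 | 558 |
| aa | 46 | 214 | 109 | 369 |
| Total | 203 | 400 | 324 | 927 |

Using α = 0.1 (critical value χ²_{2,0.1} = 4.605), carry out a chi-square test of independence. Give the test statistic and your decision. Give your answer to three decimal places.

61.350; reject H₀

Grand total N = 927.
Expected counts (row total × column total / N):
  AA/Aa, Red: 558×203/927 = 122.1942
  AA/Aa, Pink: 558×400/927 = 240.7767
  AA/Aa, White: 558×324/927 = 195.0291
  aa, Red: 369×203/927 = 80.8058
  aa, Pink: 369×400/927 = 159.2233
  aa, White: 369×324/927 = 128.9709
Contributions (O − E)²/E:
  (157 − 122.1942)²/122.1942 = 9.9141
  (186 − 240.7767)²/240.7767 = 12.4617
  (215 − 195.0291)²/195.0291 = 2.0450
  (46 − 80.8058)²/80.8058 = 14.9920
  (214 − 159.2233)²/159.2233 = 18.8445
  (109 − 128.9709)²/128.9709 = 3.0925
χ² = 9.9141 + 12.4617 + 2.0450 + 14.9920 + 18.8445 + 3.0925 = 61.350
df = (2−1)(3−1) = 2. Since 61.350 > 4.605, reject the null hypothesis of independence at α = 0.1.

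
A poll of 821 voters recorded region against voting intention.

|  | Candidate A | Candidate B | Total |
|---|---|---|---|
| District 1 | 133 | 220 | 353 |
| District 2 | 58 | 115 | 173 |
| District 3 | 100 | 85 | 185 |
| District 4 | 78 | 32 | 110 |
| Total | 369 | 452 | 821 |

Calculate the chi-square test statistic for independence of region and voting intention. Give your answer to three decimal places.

Grand total N = 821.
Expected counts (row total × column total / N):
  District 1, Candidate A: 353×369/821 = 158.6565
  District 1, Candidate B: 353×452/821 = 194.3435
  District 2, Candidate A: 173×369/821 = 77.7552
  District 2, Candidate B: 173×452/821 = 95.2448
  District 3, Candidate A: 185×369/821 = 83.1486
  District 3, Candidate B: 185×452/821 = 101.8514
  District 4, Candidate A: 110×369/821 = 49.4397
  District 4, Candidate B: 110×452/821 = 60.5603
Contributions (O − E)²/E:
  (133 − 158.6565)²/158.6565 = 4.1489
  (220 − 194.3435)²/194.3435 = 3.3871
  (58 − 77.7552)²/77.7552 = 5.0192
  (115 − 95.2448)²/95.2448 = 4.0975
  (100 − 83.1486)²/83.1486 = 3.4152
  (85 − 101.8514)²/101.8514 = 2.7881
  (78 − 49.4397)²/49.4397 = 16.4987
  (32 − 60.5603)²/60.5603 = 13.4691
χ² = 4.1489 + 3.3871 + 5.0192 + 4.0975 + 3.4152 + 2.7881 + 16.4987 + 13.4691 = 52.824

52.824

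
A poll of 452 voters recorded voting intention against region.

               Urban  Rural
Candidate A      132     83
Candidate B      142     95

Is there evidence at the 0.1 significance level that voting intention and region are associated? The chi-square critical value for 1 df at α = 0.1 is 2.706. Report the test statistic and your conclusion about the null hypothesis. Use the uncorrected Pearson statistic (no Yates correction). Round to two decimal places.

0.10; fail to reject H₀

Row totals: 215, 237. Column totals: 274, 178. Grand total N = 452.
Expected counts (row total × column total / N):
  Candidate A, Urban: 215×274/452 = 130.332
  Candidate A, Rural: 215×178/452 = 84.668
  Candidate B, Urban: 237×274/452 = 143.668
  Candidate B, Rural: 237×178/452 = 93.332
Contributions (O − E)²/E:
  (132 − 130.332)²/130.332 = 0.0213
  (83 − 84.668)²/84.668 = 0.0329
  (142 − 143.668)²/143.668 = 0.0194
  (95 − 93.332)²/93.332 = 0.0298
χ² = 0.0213 + 0.0329 + 0.0194 + 0.0298 = 0.10
df = (2−1)(2−1) = 1. Since 0.10 < 2.706, fail to reject the null hypothesis of independence at α = 0.1.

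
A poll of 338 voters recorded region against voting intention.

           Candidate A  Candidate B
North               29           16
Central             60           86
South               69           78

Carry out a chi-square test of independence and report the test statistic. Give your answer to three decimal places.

7.537

Row totals: 45, 146, 147. Column totals: 158, 180. Grand total N = 338.
Expected counts (row total × column total / N):
  North, Candidate A: 45×158/338 = 21.0355
  North, Candidate B: 45×180/338 = 23.9645
  Central, Candidate A: 146×158/338 = 68.2485
  Central, Candidate B: 146×180/338 = 77.7515
  South, Candidate A: 147×158/338 = 68.7160
  South, Candidate B: 147×180/338 = 78.2840
Contributions (O − E)²/E:
  (29 − 21.0355)²/21.0355 = 3.0155
  (16 − 23.9645)²/23.9645 = 2.6470
  (60 − 68.2485)²/68.2485 = 0.9969
  (86 − 77.7515)²/77.7515 = 0.8751
  (69 − 68.7160)²/68.7160 = 0.0012
  (78 − 78.2840)²/78.2840 = 0.0010
χ² = 3.0155 + 2.6470 + 0.9969 + 0.8751 + 0.0012 + 0.0010 = 7.537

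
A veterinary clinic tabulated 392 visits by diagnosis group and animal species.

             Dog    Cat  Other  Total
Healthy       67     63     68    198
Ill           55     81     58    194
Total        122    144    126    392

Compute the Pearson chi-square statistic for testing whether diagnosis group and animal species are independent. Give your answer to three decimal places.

4.184

Grand total N = 392.
Expected counts (row total × column total / N):
  Healthy, Dog: 198×122/392 = 61.6224
  Healthy, Cat: 198×144/392 = 72.7347
  Healthy, Other: 198×126/392 = 63.6429
  Ill, Dog: 194×122/392 = 60.3776
  Ill, Cat: 194×144/392 = 71.2653
  Ill, Other: 194×126/392 = 62.3571
Contributions (O − E)²/E:
  (67 − 61.6224)²/61.6224 = 0.4693
  (63 − 72.7347)²/72.7347 = 1.3029
  (68 − 63.6429)²/63.6429 = 0.2983
  (55 − 60.3776)²/60.3776 = 0.4790
  (81 − 71.2653)²/71.2653 = 1.3297
  (58 − 62.3571)²/62.3571 = 0.3044
χ² = 0.4693 + 1.3029 + 0.2983 + 0.4790 + 1.3297 + 0.3044 = 4.184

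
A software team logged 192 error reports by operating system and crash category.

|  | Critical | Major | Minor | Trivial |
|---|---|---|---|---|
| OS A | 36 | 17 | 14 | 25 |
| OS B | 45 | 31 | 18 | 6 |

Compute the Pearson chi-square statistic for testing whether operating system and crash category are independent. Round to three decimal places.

Row totals: 92, 100. Column totals: 81, 48, 32, 31. Grand total N = 192.
Expected counts (row total × column total / N):
  OS A, Critical: 92×81/192 = 38.81250
  OS A, Major: 92×48/192 = 23.00000
  OS A, Minor: 92×32/192 = 15.33333
  OS A, Trivial: 92×31/192 = 14.85417
  OS B, Critical: 100×81/192 = 42.18750
  OS B, Major: 100×48/192 = 25.00000
  OS B, Minor: 100×32/192 = 16.66667
  OS B, Trivial: 100×31/192 = 16.14583
Contributions (O − E)²/E:
  (36 − 38.81250)²/38.81250 = 0.2038
  (17 − 23.00000)²/23.00000 = 1.5652
  (14 − 15.33333)²/15.33333 = 0.1159
  (25 − 14.85417)²/14.85417 = 6.9299
  (45 − 42.18750)²/42.18750 = 0.1875
  (31 − 25.00000)²/25.00000 = 1.4400
  (18 − 16.66667)²/16.66667 = 0.1067
  (6 − 16.14583)²/16.14583 = 6.3755
χ² = 0.2038 + 1.5652 + 0.1159 + 6.9299 + 0.1875 + 1.4400 + 0.1067 + 6.3755 = 16.925

16.925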